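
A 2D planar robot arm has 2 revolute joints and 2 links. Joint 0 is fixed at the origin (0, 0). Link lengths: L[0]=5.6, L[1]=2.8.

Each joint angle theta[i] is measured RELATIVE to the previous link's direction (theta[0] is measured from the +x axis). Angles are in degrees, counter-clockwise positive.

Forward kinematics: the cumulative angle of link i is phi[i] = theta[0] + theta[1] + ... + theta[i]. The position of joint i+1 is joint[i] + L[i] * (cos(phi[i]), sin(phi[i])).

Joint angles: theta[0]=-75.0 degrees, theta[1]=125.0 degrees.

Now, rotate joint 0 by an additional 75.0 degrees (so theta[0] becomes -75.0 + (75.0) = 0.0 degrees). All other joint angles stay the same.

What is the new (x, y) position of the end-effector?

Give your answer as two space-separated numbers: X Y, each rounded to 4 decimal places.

Answer: 3.9940 2.2936

Derivation:
joint[0] = (0.0000, 0.0000)  (base)
link 0: phi[0] = 0 = 0 deg
  cos(0 deg) = 1.0000, sin(0 deg) = 0.0000
  joint[1] = (0.0000, 0.0000) + 5.6 * (1.0000, 0.0000) = (0.0000 + 5.6000, 0.0000 + 0.0000) = (5.6000, 0.0000)
link 1: phi[1] = 0 + 125 = 125 deg
  cos(125 deg) = -0.5736, sin(125 deg) = 0.8192
  joint[2] = (5.6000, 0.0000) + 2.8 * (-0.5736, 0.8192) = (5.6000 + -1.6060, 0.0000 + 2.2936) = (3.9940, 2.2936)
End effector: (3.9940, 2.2936)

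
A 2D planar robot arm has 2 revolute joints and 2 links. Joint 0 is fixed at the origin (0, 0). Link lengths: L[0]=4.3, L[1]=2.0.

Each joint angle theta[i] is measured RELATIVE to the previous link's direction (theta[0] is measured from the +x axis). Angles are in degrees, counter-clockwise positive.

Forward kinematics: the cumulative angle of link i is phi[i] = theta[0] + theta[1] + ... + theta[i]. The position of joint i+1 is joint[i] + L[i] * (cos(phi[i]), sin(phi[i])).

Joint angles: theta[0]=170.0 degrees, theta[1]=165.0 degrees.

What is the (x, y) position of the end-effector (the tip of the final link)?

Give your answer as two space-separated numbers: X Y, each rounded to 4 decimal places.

joint[0] = (0.0000, 0.0000)  (base)
link 0: phi[0] = 170 = 170 deg
  cos(170 deg) = -0.9848, sin(170 deg) = 0.1736
  joint[1] = (0.0000, 0.0000) + 4.3 * (-0.9848, 0.1736) = (0.0000 + -4.2347, 0.0000 + 0.7467) = (-4.2347, 0.7467)
link 1: phi[1] = 170 + 165 = 335 deg
  cos(335 deg) = 0.9063, sin(335 deg) = -0.4226
  joint[2] = (-4.2347, 0.7467) + 2 * (0.9063, -0.4226) = (-4.2347 + 1.8126, 0.7467 + -0.8452) = (-2.4221, -0.0985)
End effector: (-2.4221, -0.0985)

Answer: -2.4221 -0.0985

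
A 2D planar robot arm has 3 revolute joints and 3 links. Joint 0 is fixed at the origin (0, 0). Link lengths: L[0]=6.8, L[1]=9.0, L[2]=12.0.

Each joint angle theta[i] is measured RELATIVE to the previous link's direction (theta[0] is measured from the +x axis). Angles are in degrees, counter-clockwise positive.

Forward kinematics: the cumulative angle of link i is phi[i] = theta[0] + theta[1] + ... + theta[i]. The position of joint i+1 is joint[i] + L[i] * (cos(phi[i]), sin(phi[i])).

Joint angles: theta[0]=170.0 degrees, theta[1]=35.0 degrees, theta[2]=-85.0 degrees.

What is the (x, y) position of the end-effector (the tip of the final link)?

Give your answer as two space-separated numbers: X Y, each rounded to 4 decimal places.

joint[0] = (0.0000, 0.0000)  (base)
link 0: phi[0] = 170 = 170 deg
  cos(170 deg) = -0.9848, sin(170 deg) = 0.1736
  joint[1] = (0.0000, 0.0000) + 6.8 * (-0.9848, 0.1736) = (0.0000 + -6.6967, 0.0000 + 1.1808) = (-6.6967, 1.1808)
link 1: phi[1] = 170 + 35 = 205 deg
  cos(205 deg) = -0.9063, sin(205 deg) = -0.4226
  joint[2] = (-6.6967, 1.1808) + 9 * (-0.9063, -0.4226) = (-6.6967 + -8.1568, 1.1808 + -3.8036) = (-14.8535, -2.6228)
link 2: phi[2] = 170 + 35 + -85 = 120 deg
  cos(120 deg) = -0.5000, sin(120 deg) = 0.8660
  joint[3] = (-14.8535, -2.6228) + 12 * (-0.5000, 0.8660) = (-14.8535 + -6.0000, -2.6228 + 10.3923) = (-20.8535, 7.7695)
End effector: (-20.8535, 7.7695)

Answer: -20.8535 7.7695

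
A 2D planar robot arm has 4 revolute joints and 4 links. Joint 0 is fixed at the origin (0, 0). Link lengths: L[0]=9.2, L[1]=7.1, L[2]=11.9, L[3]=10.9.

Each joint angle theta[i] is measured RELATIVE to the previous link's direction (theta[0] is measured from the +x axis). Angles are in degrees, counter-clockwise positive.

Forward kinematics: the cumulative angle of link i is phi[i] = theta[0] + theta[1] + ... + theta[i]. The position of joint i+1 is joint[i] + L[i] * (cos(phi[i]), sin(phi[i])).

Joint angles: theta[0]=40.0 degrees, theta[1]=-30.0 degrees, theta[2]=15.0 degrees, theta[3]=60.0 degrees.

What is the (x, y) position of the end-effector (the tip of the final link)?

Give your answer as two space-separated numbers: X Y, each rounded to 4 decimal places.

joint[0] = (0.0000, 0.0000)  (base)
link 0: phi[0] = 40 = 40 deg
  cos(40 deg) = 0.7660, sin(40 deg) = 0.6428
  joint[1] = (0.0000, 0.0000) + 9.2 * (0.7660, 0.6428) = (0.0000 + 7.0476, 0.0000 + 5.9136) = (7.0476, 5.9136)
link 1: phi[1] = 40 + -30 = 10 deg
  cos(10 deg) = 0.9848, sin(10 deg) = 0.1736
  joint[2] = (7.0476, 5.9136) + 7.1 * (0.9848, 0.1736) = (7.0476 + 6.9921, 5.9136 + 1.2329) = (14.0397, 7.1465)
link 2: phi[2] = 40 + -30 + 15 = 25 deg
  cos(25 deg) = 0.9063, sin(25 deg) = 0.4226
  joint[3] = (14.0397, 7.1465) + 11.9 * (0.9063, 0.4226) = (14.0397 + 10.7851, 7.1465 + 5.0292) = (24.8248, 12.1757)
link 3: phi[3] = 40 + -30 + 15 + 60 = 85 deg
  cos(85 deg) = 0.0872, sin(85 deg) = 0.9962
  joint[4] = (24.8248, 12.1757) + 10.9 * (0.0872, 0.9962) = (24.8248 + 0.9500, 12.1757 + 10.8585) = (25.7748, 23.0342)
End effector: (25.7748, 23.0342)

Answer: 25.7748 23.0342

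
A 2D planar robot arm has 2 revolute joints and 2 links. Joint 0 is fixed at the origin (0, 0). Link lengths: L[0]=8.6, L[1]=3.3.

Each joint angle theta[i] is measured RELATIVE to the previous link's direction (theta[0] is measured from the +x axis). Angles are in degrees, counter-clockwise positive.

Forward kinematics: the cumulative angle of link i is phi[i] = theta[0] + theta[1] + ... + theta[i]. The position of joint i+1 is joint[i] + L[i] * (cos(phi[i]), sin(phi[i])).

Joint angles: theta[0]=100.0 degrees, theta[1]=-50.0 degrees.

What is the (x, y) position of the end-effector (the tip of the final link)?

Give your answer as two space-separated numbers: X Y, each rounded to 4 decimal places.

joint[0] = (0.0000, 0.0000)  (base)
link 0: phi[0] = 100 = 100 deg
  cos(100 deg) = -0.1736, sin(100 deg) = 0.9848
  joint[1] = (0.0000, 0.0000) + 8.6 * (-0.1736, 0.9848) = (0.0000 + -1.4934, 0.0000 + 8.4693) = (-1.4934, 8.4693)
link 1: phi[1] = 100 + -50 = 50 deg
  cos(50 deg) = 0.6428, sin(50 deg) = 0.7660
  joint[2] = (-1.4934, 8.4693) + 3.3 * (0.6428, 0.7660) = (-1.4934 + 2.1212, 8.4693 + 2.5279) = (0.6278, 10.9973)
End effector: (0.6278, 10.9973)

Answer: 0.6278 10.9973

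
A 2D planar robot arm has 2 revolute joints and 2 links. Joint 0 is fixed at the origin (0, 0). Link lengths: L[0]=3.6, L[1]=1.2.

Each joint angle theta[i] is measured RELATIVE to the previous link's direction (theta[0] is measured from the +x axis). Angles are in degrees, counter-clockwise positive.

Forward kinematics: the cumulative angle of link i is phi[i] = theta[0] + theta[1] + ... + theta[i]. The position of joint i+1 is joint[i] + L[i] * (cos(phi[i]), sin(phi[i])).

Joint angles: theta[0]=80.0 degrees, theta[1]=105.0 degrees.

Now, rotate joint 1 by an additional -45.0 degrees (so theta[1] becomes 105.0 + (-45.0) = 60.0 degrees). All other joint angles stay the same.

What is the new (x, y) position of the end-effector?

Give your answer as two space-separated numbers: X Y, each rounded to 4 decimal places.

Answer: -0.2941 4.3167

Derivation:
joint[0] = (0.0000, 0.0000)  (base)
link 0: phi[0] = 80 = 80 deg
  cos(80 deg) = 0.1736, sin(80 deg) = 0.9848
  joint[1] = (0.0000, 0.0000) + 3.6 * (0.1736, 0.9848) = (0.0000 + 0.6251, 0.0000 + 3.5453) = (0.6251, 3.5453)
link 1: phi[1] = 80 + 60 = 140 deg
  cos(140 deg) = -0.7660, sin(140 deg) = 0.6428
  joint[2] = (0.6251, 3.5453) + 1.2 * (-0.7660, 0.6428) = (0.6251 + -0.9193, 3.5453 + 0.7713) = (-0.2941, 4.3167)
End effector: (-0.2941, 4.3167)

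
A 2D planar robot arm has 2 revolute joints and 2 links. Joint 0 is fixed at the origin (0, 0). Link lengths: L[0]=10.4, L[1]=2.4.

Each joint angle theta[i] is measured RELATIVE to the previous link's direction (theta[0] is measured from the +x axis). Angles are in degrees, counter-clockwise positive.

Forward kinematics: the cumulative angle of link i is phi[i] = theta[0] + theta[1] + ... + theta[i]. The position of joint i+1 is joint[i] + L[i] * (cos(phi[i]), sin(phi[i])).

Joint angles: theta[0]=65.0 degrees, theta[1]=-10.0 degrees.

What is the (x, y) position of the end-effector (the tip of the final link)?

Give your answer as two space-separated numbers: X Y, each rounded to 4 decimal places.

Answer: 5.7718 11.3916

Derivation:
joint[0] = (0.0000, 0.0000)  (base)
link 0: phi[0] = 65 = 65 deg
  cos(65 deg) = 0.4226, sin(65 deg) = 0.9063
  joint[1] = (0.0000, 0.0000) + 10.4 * (0.4226, 0.9063) = (0.0000 + 4.3952, 0.0000 + 9.4256) = (4.3952, 9.4256)
link 1: phi[1] = 65 + -10 = 55 deg
  cos(55 deg) = 0.5736, sin(55 deg) = 0.8192
  joint[2] = (4.3952, 9.4256) + 2.4 * (0.5736, 0.8192) = (4.3952 + 1.3766, 9.4256 + 1.9660) = (5.7718, 11.3916)
End effector: (5.7718, 11.3916)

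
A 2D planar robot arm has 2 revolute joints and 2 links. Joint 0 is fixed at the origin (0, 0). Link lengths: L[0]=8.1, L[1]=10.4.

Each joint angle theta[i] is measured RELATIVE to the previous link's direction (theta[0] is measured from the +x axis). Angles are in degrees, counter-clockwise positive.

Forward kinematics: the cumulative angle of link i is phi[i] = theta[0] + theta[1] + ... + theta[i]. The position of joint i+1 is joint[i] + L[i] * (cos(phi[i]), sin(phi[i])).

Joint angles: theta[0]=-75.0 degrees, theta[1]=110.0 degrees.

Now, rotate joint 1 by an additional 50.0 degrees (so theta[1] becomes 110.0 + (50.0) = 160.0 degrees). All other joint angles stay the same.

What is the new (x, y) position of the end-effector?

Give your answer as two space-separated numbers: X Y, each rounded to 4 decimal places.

joint[0] = (0.0000, 0.0000)  (base)
link 0: phi[0] = -75 = -75 deg
  cos(-75 deg) = 0.2588, sin(-75 deg) = -0.9659
  joint[1] = (0.0000, 0.0000) + 8.1 * (0.2588, -0.9659) = (0.0000 + 2.0964, 0.0000 + -7.8240) = (2.0964, -7.8240)
link 1: phi[1] = -75 + 160 = 85 deg
  cos(85 deg) = 0.0872, sin(85 deg) = 0.9962
  joint[2] = (2.0964, -7.8240) + 10.4 * (0.0872, 0.9962) = (2.0964 + 0.9064, -7.8240 + 10.3604) = (3.0029, 2.5364)
End effector: (3.0029, 2.5364)

Answer: 3.0029 2.5364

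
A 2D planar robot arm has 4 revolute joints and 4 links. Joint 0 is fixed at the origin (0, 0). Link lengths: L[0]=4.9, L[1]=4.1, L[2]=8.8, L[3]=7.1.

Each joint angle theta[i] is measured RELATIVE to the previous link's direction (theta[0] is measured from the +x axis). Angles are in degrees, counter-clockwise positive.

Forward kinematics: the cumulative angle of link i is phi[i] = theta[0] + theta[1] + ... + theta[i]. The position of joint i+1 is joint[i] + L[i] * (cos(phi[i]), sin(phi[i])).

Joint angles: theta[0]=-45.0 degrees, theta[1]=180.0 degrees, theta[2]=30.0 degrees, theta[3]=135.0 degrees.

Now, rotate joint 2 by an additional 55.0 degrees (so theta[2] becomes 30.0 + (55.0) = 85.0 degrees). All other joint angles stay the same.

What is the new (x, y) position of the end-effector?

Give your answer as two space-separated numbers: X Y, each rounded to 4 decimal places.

joint[0] = (0.0000, 0.0000)  (base)
link 0: phi[0] = -45 = -45 deg
  cos(-45 deg) = 0.7071, sin(-45 deg) = -0.7071
  joint[1] = (0.0000, 0.0000) + 4.9 * (0.7071, -0.7071) = (0.0000 + 3.4648, 0.0000 + -3.4648) = (3.4648, -3.4648)
link 1: phi[1] = -45 + 180 = 135 deg
  cos(135 deg) = -0.7071, sin(135 deg) = 0.7071
  joint[2] = (3.4648, -3.4648) + 4.1 * (-0.7071, 0.7071) = (3.4648 + -2.8991, -3.4648 + 2.8991) = (0.5657, -0.5657)
link 2: phi[2] = -45 + 180 + 85 = 220 deg
  cos(220 deg) = -0.7660, sin(220 deg) = -0.6428
  joint[3] = (0.5657, -0.5657) + 8.8 * (-0.7660, -0.6428) = (0.5657 + -6.7412, -0.5657 + -5.6565) = (-6.1755, -6.2222)
link 3: phi[3] = -45 + 180 + 85 + 135 = 355 deg
  cos(355 deg) = 0.9962, sin(355 deg) = -0.0872
  joint[4] = (-6.1755, -6.2222) + 7.1 * (0.9962, -0.0872) = (-6.1755 + 7.0730, -6.2222 + -0.6188) = (0.8975, -6.8410)
End effector: (0.8975, -6.8410)

Answer: 0.8975 -6.8410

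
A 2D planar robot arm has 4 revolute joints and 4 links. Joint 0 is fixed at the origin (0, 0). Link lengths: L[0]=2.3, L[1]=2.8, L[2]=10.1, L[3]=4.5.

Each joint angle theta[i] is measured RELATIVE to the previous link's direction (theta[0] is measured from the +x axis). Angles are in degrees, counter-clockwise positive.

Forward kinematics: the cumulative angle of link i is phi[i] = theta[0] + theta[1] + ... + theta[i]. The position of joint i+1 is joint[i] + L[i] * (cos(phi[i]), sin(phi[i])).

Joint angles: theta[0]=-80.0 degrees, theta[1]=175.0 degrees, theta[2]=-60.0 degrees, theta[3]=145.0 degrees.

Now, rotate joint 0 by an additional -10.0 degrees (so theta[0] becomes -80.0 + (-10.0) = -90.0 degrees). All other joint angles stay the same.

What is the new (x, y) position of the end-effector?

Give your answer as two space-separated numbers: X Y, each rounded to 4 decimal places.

Answer: 4.9661 5.5392

Derivation:
joint[0] = (0.0000, 0.0000)  (base)
link 0: phi[0] = -90 = -90 deg
  cos(-90 deg) = 0.0000, sin(-90 deg) = -1.0000
  joint[1] = (0.0000, 0.0000) + 2.3 * (0.0000, -1.0000) = (0.0000 + 0.0000, 0.0000 + -2.3000) = (0.0000, -2.3000)
link 1: phi[1] = -90 + 175 = 85 deg
  cos(85 deg) = 0.0872, sin(85 deg) = 0.9962
  joint[2] = (0.0000, -2.3000) + 2.8 * (0.0872, 0.9962) = (0.0000 + 0.2440, -2.3000 + 2.7893) = (0.2440, 0.4893)
link 2: phi[2] = -90 + 175 + -60 = 25 deg
  cos(25 deg) = 0.9063, sin(25 deg) = 0.4226
  joint[3] = (0.2440, 0.4893) + 10.1 * (0.9063, 0.4226) = (0.2440 + 9.1537, 0.4893 + 4.2684) = (9.3977, 4.7578)
link 3: phi[3] = -90 + 175 + -60 + 145 = 170 deg
  cos(170 deg) = -0.9848, sin(170 deg) = 0.1736
  joint[4] = (9.3977, 4.7578) + 4.5 * (-0.9848, 0.1736) = (9.3977 + -4.4316, 4.7578 + 0.7814) = (4.9661, 5.5392)
End effector: (4.9661, 5.5392)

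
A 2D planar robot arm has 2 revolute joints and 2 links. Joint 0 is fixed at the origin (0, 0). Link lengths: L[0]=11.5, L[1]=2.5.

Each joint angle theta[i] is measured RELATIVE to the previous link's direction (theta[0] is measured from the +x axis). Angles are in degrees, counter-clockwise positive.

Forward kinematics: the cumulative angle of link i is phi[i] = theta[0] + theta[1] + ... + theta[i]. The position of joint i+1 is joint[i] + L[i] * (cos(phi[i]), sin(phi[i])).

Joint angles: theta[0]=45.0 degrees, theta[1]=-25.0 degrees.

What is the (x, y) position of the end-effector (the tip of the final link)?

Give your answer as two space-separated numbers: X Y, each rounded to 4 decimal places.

joint[0] = (0.0000, 0.0000)  (base)
link 0: phi[0] = 45 = 45 deg
  cos(45 deg) = 0.7071, sin(45 deg) = 0.7071
  joint[1] = (0.0000, 0.0000) + 11.5 * (0.7071, 0.7071) = (0.0000 + 8.1317, 0.0000 + 8.1317) = (8.1317, 8.1317)
link 1: phi[1] = 45 + -25 = 20 deg
  cos(20 deg) = 0.9397, sin(20 deg) = 0.3420
  joint[2] = (8.1317, 8.1317) + 2.5 * (0.9397, 0.3420) = (8.1317 + 2.3492, 8.1317 + 0.8551) = (10.4810, 8.9868)
End effector: (10.4810, 8.9868)

Answer: 10.4810 8.9868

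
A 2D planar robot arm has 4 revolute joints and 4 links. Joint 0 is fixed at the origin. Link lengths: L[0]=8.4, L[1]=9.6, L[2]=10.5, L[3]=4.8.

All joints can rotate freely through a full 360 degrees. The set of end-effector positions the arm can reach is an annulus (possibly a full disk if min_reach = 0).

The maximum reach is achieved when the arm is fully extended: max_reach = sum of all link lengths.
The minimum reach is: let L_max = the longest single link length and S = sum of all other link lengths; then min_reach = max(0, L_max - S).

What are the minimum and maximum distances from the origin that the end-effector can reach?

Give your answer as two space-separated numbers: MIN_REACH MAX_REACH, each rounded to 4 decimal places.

Answer: 0.0000 33.3000

Derivation:
Link lengths: [8.4, 9.6, 10.5, 4.8]
max_reach = 8.4 + 9.6 + 10.5 + 4.8 = 33.3
L_max = max([8.4, 9.6, 10.5, 4.8]) = 10.5
S (sum of others) = 33.3 - 10.5 = 22.8
min_reach = max(0, 10.5 - 22.8) = max(0, -12.3) = 0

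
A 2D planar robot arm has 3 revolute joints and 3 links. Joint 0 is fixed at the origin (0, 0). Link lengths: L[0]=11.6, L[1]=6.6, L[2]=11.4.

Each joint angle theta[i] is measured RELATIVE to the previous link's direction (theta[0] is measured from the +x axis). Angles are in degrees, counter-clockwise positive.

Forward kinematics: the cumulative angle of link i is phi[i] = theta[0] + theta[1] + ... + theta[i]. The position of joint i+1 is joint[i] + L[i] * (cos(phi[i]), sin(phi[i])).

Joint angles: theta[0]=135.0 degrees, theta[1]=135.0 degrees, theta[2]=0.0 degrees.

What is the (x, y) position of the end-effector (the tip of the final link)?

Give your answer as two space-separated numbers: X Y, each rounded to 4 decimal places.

Answer: -8.2024 -9.7976

Derivation:
joint[0] = (0.0000, 0.0000)  (base)
link 0: phi[0] = 135 = 135 deg
  cos(135 deg) = -0.7071, sin(135 deg) = 0.7071
  joint[1] = (0.0000, 0.0000) + 11.6 * (-0.7071, 0.7071) = (0.0000 + -8.2024, 0.0000 + 8.2024) = (-8.2024, 8.2024)
link 1: phi[1] = 135 + 135 = 270 deg
  cos(270 deg) = -0.0000, sin(270 deg) = -1.0000
  joint[2] = (-8.2024, 8.2024) + 6.6 * (-0.0000, -1.0000) = (-8.2024 + -0.0000, 8.2024 + -6.6000) = (-8.2024, 1.6024)
link 2: phi[2] = 135 + 135 + 0 = 270 deg
  cos(270 deg) = -0.0000, sin(270 deg) = -1.0000
  joint[3] = (-8.2024, 1.6024) + 11.4 * (-0.0000, -1.0000) = (-8.2024 + -0.0000, 1.6024 + -11.4000) = (-8.2024, -9.7976)
End effector: (-8.2024, -9.7976)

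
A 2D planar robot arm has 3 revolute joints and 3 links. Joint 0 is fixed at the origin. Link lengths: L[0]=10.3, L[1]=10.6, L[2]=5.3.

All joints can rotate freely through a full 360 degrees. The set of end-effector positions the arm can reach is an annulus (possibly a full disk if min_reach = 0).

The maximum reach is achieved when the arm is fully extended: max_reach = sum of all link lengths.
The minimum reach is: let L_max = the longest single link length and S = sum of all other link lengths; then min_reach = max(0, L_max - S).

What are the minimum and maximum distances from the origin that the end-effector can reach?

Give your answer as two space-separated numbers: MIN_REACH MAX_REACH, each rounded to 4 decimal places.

Link lengths: [10.3, 10.6, 5.3]
max_reach = 10.3 + 10.6 + 5.3 = 26.2
L_max = max([10.3, 10.6, 5.3]) = 10.6
S (sum of others) = 26.2 - 10.6 = 15.6
min_reach = max(0, 10.6 - 15.6) = max(0, -5) = 0

Answer: 0.0000 26.2000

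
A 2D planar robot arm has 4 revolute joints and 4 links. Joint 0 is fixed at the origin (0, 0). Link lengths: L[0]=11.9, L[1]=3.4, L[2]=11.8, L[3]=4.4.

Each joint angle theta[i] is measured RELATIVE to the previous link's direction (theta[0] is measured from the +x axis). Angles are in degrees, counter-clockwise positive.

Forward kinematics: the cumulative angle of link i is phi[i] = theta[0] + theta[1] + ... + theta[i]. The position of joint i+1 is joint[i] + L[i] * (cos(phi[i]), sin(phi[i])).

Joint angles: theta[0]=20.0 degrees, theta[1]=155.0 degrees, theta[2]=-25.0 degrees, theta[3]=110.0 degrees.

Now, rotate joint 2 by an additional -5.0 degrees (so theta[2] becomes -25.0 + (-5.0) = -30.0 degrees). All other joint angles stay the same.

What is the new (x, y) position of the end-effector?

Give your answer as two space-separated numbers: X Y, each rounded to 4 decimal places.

joint[0] = (0.0000, 0.0000)  (base)
link 0: phi[0] = 20 = 20 deg
  cos(20 deg) = 0.9397, sin(20 deg) = 0.3420
  joint[1] = (0.0000, 0.0000) + 11.9 * (0.9397, 0.3420) = (0.0000 + 11.1823, 0.0000 + 4.0700) = (11.1823, 4.0700)
link 1: phi[1] = 20 + 155 = 175 deg
  cos(175 deg) = -0.9962, sin(175 deg) = 0.0872
  joint[2] = (11.1823, 4.0700) + 3.4 * (-0.9962, 0.0872) = (11.1823 + -3.3871, 4.0700 + 0.2963) = (7.7953, 4.3664)
link 2: phi[2] = 20 + 155 + -30 = 145 deg
  cos(145 deg) = -0.8192, sin(145 deg) = 0.5736
  joint[3] = (7.7953, 4.3664) + 11.8 * (-0.8192, 0.5736) = (7.7953 + -9.6660, 4.3664 + 6.7682) = (-1.8707, 11.1346)
link 3: phi[3] = 20 + 155 + -30 + 110 = 255 deg
  cos(255 deg) = -0.2588, sin(255 deg) = -0.9659
  joint[4] = (-1.8707, 11.1346) + 4.4 * (-0.2588, -0.9659) = (-1.8707 + -1.1388, 11.1346 + -4.2501) = (-3.0095, 6.8845)
End effector: (-3.0095, 6.8845)

Answer: -3.0095 6.8845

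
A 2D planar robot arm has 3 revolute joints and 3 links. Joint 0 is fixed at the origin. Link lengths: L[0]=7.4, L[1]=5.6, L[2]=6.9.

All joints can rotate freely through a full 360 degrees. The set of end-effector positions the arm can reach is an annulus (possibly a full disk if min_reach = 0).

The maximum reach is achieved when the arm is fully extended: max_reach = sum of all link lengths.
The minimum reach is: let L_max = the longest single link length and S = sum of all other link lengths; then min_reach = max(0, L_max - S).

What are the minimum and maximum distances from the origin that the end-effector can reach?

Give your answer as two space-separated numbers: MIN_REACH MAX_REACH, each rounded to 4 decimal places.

Answer: 0.0000 19.9000

Derivation:
Link lengths: [7.4, 5.6, 6.9]
max_reach = 7.4 + 5.6 + 6.9 = 19.9
L_max = max([7.4, 5.6, 6.9]) = 7.4
S (sum of others) = 19.9 - 7.4 = 12.5
min_reach = max(0, 7.4 - 12.5) = max(0, -5.1) = 0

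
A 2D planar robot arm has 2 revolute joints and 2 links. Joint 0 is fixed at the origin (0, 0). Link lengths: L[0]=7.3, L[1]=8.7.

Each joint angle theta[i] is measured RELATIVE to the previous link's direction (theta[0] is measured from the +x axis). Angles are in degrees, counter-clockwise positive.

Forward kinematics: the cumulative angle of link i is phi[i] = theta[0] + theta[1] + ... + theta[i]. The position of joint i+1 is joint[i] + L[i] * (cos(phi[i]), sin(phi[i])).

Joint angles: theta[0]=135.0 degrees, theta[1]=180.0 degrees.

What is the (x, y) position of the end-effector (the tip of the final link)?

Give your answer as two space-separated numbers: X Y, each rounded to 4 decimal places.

Answer: 0.9899 -0.9899

Derivation:
joint[0] = (0.0000, 0.0000)  (base)
link 0: phi[0] = 135 = 135 deg
  cos(135 deg) = -0.7071, sin(135 deg) = 0.7071
  joint[1] = (0.0000, 0.0000) + 7.3 * (-0.7071, 0.7071) = (0.0000 + -5.1619, 0.0000 + 5.1619) = (-5.1619, 5.1619)
link 1: phi[1] = 135 + 180 = 315 deg
  cos(315 deg) = 0.7071, sin(315 deg) = -0.7071
  joint[2] = (-5.1619, 5.1619) + 8.7 * (0.7071, -0.7071) = (-5.1619 + 6.1518, 5.1619 + -6.1518) = (0.9899, -0.9899)
End effector: (0.9899, -0.9899)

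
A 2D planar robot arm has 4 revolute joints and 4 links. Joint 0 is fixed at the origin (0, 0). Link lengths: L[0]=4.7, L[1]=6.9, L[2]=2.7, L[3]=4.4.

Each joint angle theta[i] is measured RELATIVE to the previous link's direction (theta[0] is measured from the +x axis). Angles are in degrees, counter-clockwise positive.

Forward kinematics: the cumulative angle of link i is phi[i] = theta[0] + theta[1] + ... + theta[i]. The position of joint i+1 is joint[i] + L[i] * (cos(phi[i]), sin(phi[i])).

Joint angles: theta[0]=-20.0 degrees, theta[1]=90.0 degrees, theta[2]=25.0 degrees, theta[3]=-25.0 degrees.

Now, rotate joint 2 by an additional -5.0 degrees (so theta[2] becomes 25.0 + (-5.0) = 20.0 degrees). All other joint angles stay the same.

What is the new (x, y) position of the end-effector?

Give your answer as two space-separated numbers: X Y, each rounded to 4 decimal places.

joint[0] = (0.0000, 0.0000)  (base)
link 0: phi[0] = -20 = -20 deg
  cos(-20 deg) = 0.9397, sin(-20 deg) = -0.3420
  joint[1] = (0.0000, 0.0000) + 4.7 * (0.9397, -0.3420) = (0.0000 + 4.4166, 0.0000 + -1.6075) = (4.4166, -1.6075)
link 1: phi[1] = -20 + 90 = 70 deg
  cos(70 deg) = 0.3420, sin(70 deg) = 0.9397
  joint[2] = (4.4166, -1.6075) + 6.9 * (0.3420, 0.9397) = (4.4166 + 2.3599, -1.6075 + 6.4839) = (6.7765, 4.8764)
link 2: phi[2] = -20 + 90 + 20 = 90 deg
  cos(90 deg) = 0.0000, sin(90 deg) = 1.0000
  joint[3] = (6.7765, 4.8764) + 2.7 * (0.0000, 1.0000) = (6.7765 + 0.0000, 4.8764 + 2.7000) = (6.7765, 7.5764)
link 3: phi[3] = -20 + 90 + 20 + -25 = 65 deg
  cos(65 deg) = 0.4226, sin(65 deg) = 0.9063
  joint[4] = (6.7765, 7.5764) + 4.4 * (0.4226, 0.9063) = (6.7765 + 1.8595, 7.5764 + 3.9878) = (8.6360, 11.5641)
End effector: (8.6360, 11.5641)

Answer: 8.6360 11.5641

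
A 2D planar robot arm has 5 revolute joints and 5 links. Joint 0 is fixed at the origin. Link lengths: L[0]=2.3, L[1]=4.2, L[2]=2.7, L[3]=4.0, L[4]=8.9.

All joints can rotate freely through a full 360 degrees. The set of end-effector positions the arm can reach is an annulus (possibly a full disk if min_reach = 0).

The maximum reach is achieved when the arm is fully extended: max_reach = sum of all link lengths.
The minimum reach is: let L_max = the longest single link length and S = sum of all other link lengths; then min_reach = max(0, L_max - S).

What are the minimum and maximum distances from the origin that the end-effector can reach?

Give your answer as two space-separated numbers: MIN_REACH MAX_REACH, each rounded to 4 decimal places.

Link lengths: [2.3, 4.2, 2.7, 4.0, 8.9]
max_reach = 2.3 + 4.2 + 2.7 + 4 + 8.9 = 22.1
L_max = max([2.3, 4.2, 2.7, 4.0, 8.9]) = 8.9
S (sum of others) = 22.1 - 8.9 = 13.2
min_reach = max(0, 8.9 - 13.2) = max(0, -4.3) = 0

Answer: 0.0000 22.1000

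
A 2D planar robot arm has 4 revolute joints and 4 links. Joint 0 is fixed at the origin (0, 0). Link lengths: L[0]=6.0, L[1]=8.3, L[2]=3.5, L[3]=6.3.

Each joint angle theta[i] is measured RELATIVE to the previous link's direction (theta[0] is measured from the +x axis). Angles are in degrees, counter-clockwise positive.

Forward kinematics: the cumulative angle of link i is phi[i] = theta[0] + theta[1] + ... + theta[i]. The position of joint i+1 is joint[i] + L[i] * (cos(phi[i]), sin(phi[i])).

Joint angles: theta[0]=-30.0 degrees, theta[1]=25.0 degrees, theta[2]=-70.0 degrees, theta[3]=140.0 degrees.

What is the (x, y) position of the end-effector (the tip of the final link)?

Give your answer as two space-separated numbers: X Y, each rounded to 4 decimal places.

Answer: 17.0329 -1.3944

Derivation:
joint[0] = (0.0000, 0.0000)  (base)
link 0: phi[0] = -30 = -30 deg
  cos(-30 deg) = 0.8660, sin(-30 deg) = -0.5000
  joint[1] = (0.0000, 0.0000) + 6 * (0.8660, -0.5000) = (0.0000 + 5.1962, 0.0000 + -3.0000) = (5.1962, -3.0000)
link 1: phi[1] = -30 + 25 = -5 deg
  cos(-5 deg) = 0.9962, sin(-5 deg) = -0.0872
  joint[2] = (5.1962, -3.0000) + 8.3 * (0.9962, -0.0872) = (5.1962 + 8.2684, -3.0000 + -0.7234) = (13.4646, -3.7234)
link 2: phi[2] = -30 + 25 + -70 = -75 deg
  cos(-75 deg) = 0.2588, sin(-75 deg) = -0.9659
  joint[3] = (13.4646, -3.7234) + 3.5 * (0.2588, -0.9659) = (13.4646 + 0.9059, -3.7234 + -3.3807) = (14.3704, -7.1041)
link 3: phi[3] = -30 + 25 + -70 + 140 = 65 deg
  cos(65 deg) = 0.4226, sin(65 deg) = 0.9063
  joint[4] = (14.3704, -7.1041) + 6.3 * (0.4226, 0.9063) = (14.3704 + 2.6625, -7.1041 + 5.7097) = (17.0329, -1.3944)
End effector: (17.0329, -1.3944)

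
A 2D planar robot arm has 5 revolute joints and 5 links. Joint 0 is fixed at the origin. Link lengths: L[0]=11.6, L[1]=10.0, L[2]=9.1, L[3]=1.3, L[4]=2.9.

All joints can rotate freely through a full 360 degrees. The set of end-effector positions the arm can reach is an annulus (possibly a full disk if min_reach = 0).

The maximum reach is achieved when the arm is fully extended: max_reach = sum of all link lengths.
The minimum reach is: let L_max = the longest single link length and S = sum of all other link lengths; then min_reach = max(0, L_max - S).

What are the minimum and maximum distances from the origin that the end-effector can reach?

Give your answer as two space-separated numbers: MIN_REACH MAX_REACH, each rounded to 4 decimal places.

Link lengths: [11.6, 10.0, 9.1, 1.3, 2.9]
max_reach = 11.6 + 10 + 9.1 + 1.3 + 2.9 = 34.9
L_max = max([11.6, 10.0, 9.1, 1.3, 2.9]) = 11.6
S (sum of others) = 34.9 - 11.6 = 23.3
min_reach = max(0, 11.6 - 23.3) = max(0, -11.7) = 0

Answer: 0.0000 34.9000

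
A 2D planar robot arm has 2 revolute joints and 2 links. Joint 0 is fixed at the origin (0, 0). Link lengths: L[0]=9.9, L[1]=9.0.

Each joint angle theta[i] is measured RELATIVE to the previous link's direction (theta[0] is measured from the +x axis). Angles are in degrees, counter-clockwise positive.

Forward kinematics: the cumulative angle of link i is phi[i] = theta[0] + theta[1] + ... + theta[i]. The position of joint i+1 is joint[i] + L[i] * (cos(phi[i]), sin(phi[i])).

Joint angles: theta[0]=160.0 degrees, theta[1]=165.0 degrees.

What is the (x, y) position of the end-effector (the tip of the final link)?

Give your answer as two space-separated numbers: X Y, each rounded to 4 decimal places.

Answer: -1.9306 -1.7762

Derivation:
joint[0] = (0.0000, 0.0000)  (base)
link 0: phi[0] = 160 = 160 deg
  cos(160 deg) = -0.9397, sin(160 deg) = 0.3420
  joint[1] = (0.0000, 0.0000) + 9.9 * (-0.9397, 0.3420) = (0.0000 + -9.3030, 0.0000 + 3.3860) = (-9.3030, 3.3860)
link 1: phi[1] = 160 + 165 = 325 deg
  cos(325 deg) = 0.8192, sin(325 deg) = -0.5736
  joint[2] = (-9.3030, 3.3860) + 9 * (0.8192, -0.5736) = (-9.3030 + 7.3724, 3.3860 + -5.1622) = (-1.9306, -1.7762)
End effector: (-1.9306, -1.7762)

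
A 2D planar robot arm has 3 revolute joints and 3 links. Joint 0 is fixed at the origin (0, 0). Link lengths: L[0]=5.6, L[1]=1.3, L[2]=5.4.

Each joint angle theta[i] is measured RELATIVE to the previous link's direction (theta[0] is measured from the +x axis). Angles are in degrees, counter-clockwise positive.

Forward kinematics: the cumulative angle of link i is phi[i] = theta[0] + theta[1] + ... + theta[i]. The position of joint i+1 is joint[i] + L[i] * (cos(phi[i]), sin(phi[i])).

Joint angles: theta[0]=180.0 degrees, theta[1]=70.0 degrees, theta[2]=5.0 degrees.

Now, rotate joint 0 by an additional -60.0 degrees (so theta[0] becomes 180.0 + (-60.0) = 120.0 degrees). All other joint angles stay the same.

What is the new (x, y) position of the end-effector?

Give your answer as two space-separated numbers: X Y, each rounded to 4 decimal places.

Answer: -9.2962 3.2264

Derivation:
joint[0] = (0.0000, 0.0000)  (base)
link 0: phi[0] = 120 = 120 deg
  cos(120 deg) = -0.5000, sin(120 deg) = 0.8660
  joint[1] = (0.0000, 0.0000) + 5.6 * (-0.5000, 0.8660) = (0.0000 + -2.8000, 0.0000 + 4.8497) = (-2.8000, 4.8497)
link 1: phi[1] = 120 + 70 = 190 deg
  cos(190 deg) = -0.9848, sin(190 deg) = -0.1736
  joint[2] = (-2.8000, 4.8497) + 1.3 * (-0.9848, -0.1736) = (-2.8000 + -1.2803, 4.8497 + -0.2257) = (-4.0803, 4.6240)
link 2: phi[2] = 120 + 70 + 5 = 195 deg
  cos(195 deg) = -0.9659, sin(195 deg) = -0.2588
  joint[3] = (-4.0803, 4.6240) + 5.4 * (-0.9659, -0.2588) = (-4.0803 + -5.2160, 4.6240 + -1.3976) = (-9.2962, 3.2264)
End effector: (-9.2962, 3.2264)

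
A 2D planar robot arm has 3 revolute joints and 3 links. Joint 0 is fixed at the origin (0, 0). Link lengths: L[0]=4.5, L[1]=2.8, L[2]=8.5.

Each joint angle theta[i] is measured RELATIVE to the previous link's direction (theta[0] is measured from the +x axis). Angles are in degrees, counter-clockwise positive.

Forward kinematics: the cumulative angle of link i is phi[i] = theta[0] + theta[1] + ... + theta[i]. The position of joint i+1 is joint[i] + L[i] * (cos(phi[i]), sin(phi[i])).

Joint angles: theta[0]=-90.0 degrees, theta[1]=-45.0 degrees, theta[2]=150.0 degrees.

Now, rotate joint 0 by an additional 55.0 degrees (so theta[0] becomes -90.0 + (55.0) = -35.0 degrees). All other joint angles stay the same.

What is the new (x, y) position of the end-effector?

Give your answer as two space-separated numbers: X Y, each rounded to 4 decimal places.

Answer: 7.0796 2.6488

Derivation:
joint[0] = (0.0000, 0.0000)  (base)
link 0: phi[0] = -35 = -35 deg
  cos(-35 deg) = 0.8192, sin(-35 deg) = -0.5736
  joint[1] = (0.0000, 0.0000) + 4.5 * (0.8192, -0.5736) = (0.0000 + 3.6862, 0.0000 + -2.5811) = (3.6862, -2.5811)
link 1: phi[1] = -35 + -45 = -80 deg
  cos(-80 deg) = 0.1736, sin(-80 deg) = -0.9848
  joint[2] = (3.6862, -2.5811) + 2.8 * (0.1736, -0.9848) = (3.6862 + 0.4862, -2.5811 + -2.7575) = (4.1724, -5.3386)
link 2: phi[2] = -35 + -45 + 150 = 70 deg
  cos(70 deg) = 0.3420, sin(70 deg) = 0.9397
  joint[3] = (4.1724, -5.3386) + 8.5 * (0.3420, 0.9397) = (4.1724 + 2.9072, -5.3386 + 7.9874) = (7.0796, 2.6488)
End effector: (7.0796, 2.6488)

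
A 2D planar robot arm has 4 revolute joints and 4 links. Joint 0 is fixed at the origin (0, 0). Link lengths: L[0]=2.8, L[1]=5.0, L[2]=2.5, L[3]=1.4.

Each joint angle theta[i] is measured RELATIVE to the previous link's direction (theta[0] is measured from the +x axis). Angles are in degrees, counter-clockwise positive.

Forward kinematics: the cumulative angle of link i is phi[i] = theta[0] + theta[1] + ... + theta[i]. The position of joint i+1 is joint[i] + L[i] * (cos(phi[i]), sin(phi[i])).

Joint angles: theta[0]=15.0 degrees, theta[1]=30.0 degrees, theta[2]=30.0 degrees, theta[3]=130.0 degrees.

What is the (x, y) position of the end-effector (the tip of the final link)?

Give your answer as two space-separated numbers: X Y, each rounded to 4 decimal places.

Answer: 5.6183 6.0834

Derivation:
joint[0] = (0.0000, 0.0000)  (base)
link 0: phi[0] = 15 = 15 deg
  cos(15 deg) = 0.9659, sin(15 deg) = 0.2588
  joint[1] = (0.0000, 0.0000) + 2.8 * (0.9659, 0.2588) = (0.0000 + 2.7046, 0.0000 + 0.7247) = (2.7046, 0.7247)
link 1: phi[1] = 15 + 30 = 45 deg
  cos(45 deg) = 0.7071, sin(45 deg) = 0.7071
  joint[2] = (2.7046, 0.7247) + 5 * (0.7071, 0.7071) = (2.7046 + 3.5355, 0.7247 + 3.5355) = (6.2401, 4.2602)
link 2: phi[2] = 15 + 30 + 30 = 75 deg
  cos(75 deg) = 0.2588, sin(75 deg) = 0.9659
  joint[3] = (6.2401, 4.2602) + 2.5 * (0.2588, 0.9659) = (6.2401 + 0.6470, 4.2602 + 2.4148) = (6.8872, 6.6750)
link 3: phi[3] = 15 + 30 + 30 + 130 = 205 deg
  cos(205 deg) = -0.9063, sin(205 deg) = -0.4226
  joint[4] = (6.8872, 6.6750) + 1.4 * (-0.9063, -0.4226) = (6.8872 + -1.2688, 6.6750 + -0.5917) = (5.6183, 6.0834)
End effector: (5.6183, 6.0834)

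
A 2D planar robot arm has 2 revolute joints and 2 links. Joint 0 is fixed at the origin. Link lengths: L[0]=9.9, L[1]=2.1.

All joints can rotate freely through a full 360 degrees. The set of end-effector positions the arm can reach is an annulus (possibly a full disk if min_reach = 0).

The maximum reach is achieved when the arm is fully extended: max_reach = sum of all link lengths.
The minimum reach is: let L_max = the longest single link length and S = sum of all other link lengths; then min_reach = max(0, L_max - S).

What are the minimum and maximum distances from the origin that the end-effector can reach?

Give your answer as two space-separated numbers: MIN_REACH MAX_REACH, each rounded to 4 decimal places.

Answer: 7.8000 12.0000

Derivation:
Link lengths: [9.9, 2.1]
max_reach = 9.9 + 2.1 = 12
L_max = max([9.9, 2.1]) = 9.9
S (sum of others) = 12 - 9.9 = 2.1
min_reach = max(0, 9.9 - 2.1) = max(0, 7.8) = 7.8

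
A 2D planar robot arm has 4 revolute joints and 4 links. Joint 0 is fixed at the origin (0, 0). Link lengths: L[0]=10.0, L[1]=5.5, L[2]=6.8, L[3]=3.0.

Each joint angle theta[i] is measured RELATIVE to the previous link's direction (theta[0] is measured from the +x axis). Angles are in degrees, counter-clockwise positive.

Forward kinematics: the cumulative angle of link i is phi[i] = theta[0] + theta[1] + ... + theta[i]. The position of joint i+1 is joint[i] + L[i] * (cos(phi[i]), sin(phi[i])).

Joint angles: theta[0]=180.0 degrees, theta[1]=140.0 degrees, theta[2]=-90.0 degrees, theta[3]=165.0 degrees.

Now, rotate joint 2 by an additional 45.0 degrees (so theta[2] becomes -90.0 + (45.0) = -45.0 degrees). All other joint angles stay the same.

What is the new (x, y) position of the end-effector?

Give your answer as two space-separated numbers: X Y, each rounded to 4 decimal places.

joint[0] = (0.0000, 0.0000)  (base)
link 0: phi[0] = 180 = 180 deg
  cos(180 deg) = -1.0000, sin(180 deg) = 0.0000
  joint[1] = (0.0000, 0.0000) + 10 * (-1.0000, 0.0000) = (0.0000 + -10.0000, 0.0000 + 0.0000) = (-10.0000, 0.0000)
link 1: phi[1] = 180 + 140 = 320 deg
  cos(320 deg) = 0.7660, sin(320 deg) = -0.6428
  joint[2] = (-10.0000, 0.0000) + 5.5 * (0.7660, -0.6428) = (-10.0000 + 4.2132, 0.0000 + -3.5353) = (-5.7868, -3.5353)
link 2: phi[2] = 180 + 140 + -45 = 275 deg
  cos(275 deg) = 0.0872, sin(275 deg) = -0.9962
  joint[3] = (-5.7868, -3.5353) + 6.8 * (0.0872, -0.9962) = (-5.7868 + 0.5927, -3.5353 + -6.7741) = (-5.1941, -10.3095)
link 3: phi[3] = 180 + 140 + -45 + 165 = 440 deg
  cos(440 deg) = 0.1736, sin(440 deg) = 0.9848
  joint[4] = (-5.1941, -10.3095) + 3 * (0.1736, 0.9848) = (-5.1941 + 0.5209, -10.3095 + 2.9544) = (-4.6732, -7.3550)
End effector: (-4.6732, -7.3550)

Answer: -4.6732 -7.3550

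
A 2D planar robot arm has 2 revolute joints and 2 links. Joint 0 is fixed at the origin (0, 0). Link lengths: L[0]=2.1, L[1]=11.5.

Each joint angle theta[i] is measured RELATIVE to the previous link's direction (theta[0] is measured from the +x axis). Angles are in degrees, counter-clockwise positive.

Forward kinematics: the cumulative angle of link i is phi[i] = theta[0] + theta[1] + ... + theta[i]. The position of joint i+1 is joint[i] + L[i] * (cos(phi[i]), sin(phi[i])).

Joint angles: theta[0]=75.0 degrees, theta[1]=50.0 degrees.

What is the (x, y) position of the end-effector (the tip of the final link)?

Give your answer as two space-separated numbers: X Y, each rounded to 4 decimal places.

Answer: -6.0526 11.4487

Derivation:
joint[0] = (0.0000, 0.0000)  (base)
link 0: phi[0] = 75 = 75 deg
  cos(75 deg) = 0.2588, sin(75 deg) = 0.9659
  joint[1] = (0.0000, 0.0000) + 2.1 * (0.2588, 0.9659) = (0.0000 + 0.5435, 0.0000 + 2.0284) = (0.5435, 2.0284)
link 1: phi[1] = 75 + 50 = 125 deg
  cos(125 deg) = -0.5736, sin(125 deg) = 0.8192
  joint[2] = (0.5435, 2.0284) + 11.5 * (-0.5736, 0.8192) = (0.5435 + -6.5961, 2.0284 + 9.4202) = (-6.0526, 11.4487)
End effector: (-6.0526, 11.4487)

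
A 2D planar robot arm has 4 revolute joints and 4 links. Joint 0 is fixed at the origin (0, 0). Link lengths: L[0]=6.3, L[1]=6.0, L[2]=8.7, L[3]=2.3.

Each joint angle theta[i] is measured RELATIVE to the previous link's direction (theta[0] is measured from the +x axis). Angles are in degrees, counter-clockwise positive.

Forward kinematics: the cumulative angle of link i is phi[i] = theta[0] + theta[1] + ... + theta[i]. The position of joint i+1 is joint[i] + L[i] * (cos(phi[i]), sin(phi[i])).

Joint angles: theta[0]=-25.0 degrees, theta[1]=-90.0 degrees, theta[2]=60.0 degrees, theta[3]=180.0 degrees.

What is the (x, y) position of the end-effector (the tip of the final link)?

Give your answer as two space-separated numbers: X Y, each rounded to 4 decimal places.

joint[0] = (0.0000, 0.0000)  (base)
link 0: phi[0] = -25 = -25 deg
  cos(-25 deg) = 0.9063, sin(-25 deg) = -0.4226
  joint[1] = (0.0000, 0.0000) + 6.3 * (0.9063, -0.4226) = (0.0000 + 5.7097, 0.0000 + -2.6625) = (5.7097, -2.6625)
link 1: phi[1] = -25 + -90 = -115 deg
  cos(-115 deg) = -0.4226, sin(-115 deg) = -0.9063
  joint[2] = (5.7097, -2.6625) + 6 * (-0.4226, -0.9063) = (5.7097 + -2.5357, -2.6625 + -5.4378) = (3.1740, -8.1003)
link 2: phi[2] = -25 + -90 + 60 = -55 deg
  cos(-55 deg) = 0.5736, sin(-55 deg) = -0.8192
  joint[3] = (3.1740, -8.1003) + 8.7 * (0.5736, -0.8192) = (3.1740 + 4.9901, -8.1003 + -7.1266) = (8.1641, -15.2270)
link 3: phi[3] = -25 + -90 + 60 + 180 = 125 deg
  cos(125 deg) = -0.5736, sin(125 deg) = 0.8192
  joint[4] = (8.1641, -15.2270) + 2.3 * (-0.5736, 0.8192) = (8.1641 + -1.3192, -15.2270 + 1.8840) = (6.8449, -13.3429)
End effector: (6.8449, -13.3429)

Answer: 6.8449 -13.3429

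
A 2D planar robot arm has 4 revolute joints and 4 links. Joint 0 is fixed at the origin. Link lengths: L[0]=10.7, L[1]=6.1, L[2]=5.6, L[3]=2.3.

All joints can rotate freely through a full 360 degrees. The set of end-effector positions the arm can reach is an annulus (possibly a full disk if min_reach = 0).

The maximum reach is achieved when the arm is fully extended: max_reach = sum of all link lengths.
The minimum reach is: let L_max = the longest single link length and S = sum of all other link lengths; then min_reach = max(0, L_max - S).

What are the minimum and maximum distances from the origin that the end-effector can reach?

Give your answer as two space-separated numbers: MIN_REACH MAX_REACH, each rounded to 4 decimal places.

Answer: 0.0000 24.7000

Derivation:
Link lengths: [10.7, 6.1, 5.6, 2.3]
max_reach = 10.7 + 6.1 + 5.6 + 2.3 = 24.7
L_max = max([10.7, 6.1, 5.6, 2.3]) = 10.7
S (sum of others) = 24.7 - 10.7 = 14
min_reach = max(0, 10.7 - 14) = max(0, -3.3) = 0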